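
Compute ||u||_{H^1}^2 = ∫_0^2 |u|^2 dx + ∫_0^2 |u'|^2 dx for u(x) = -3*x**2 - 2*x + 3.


||u||_{H^1}^2 = 3214/15

The H^1 norm (squared) on an interval (0, L) is
  ||u||_{H^1}^2 = ∫_0^L u(x)^2 dx + ∫_0^L u'(x)^2 dx.
Compute u'(x) = -6*x - 2.
Then u(x)^2 = 9*x**4 + 12*x**3 - 14*x**2 - 12*x + 9 and u'(x)^2 = 36*x**2 + 24*x + 4.
Integrate each monomial from 0 to 2 using ∫_0^2 c·x^n dx = c·2^(n+1)/(n+1):
  ∫_0^2 u(x)^2 dx = ∫_0^2 (9*x^4 + 12*x^3 - 14*x^2 - 12*x + 9) dx. Term by term:
    ∫_0^2 9*x^4 dx = 288/5;  ∫_0^2 12*x^3 dx = 48;  ∫_0^2 -14*x^2 dx = -112/3;
    ∫_0^2 -12*x dx = -24;  ∫_0^2 9 dx = 18.
  Sum: 288/5 + 48 − 112/3 − 24 + 18 = 934/15.
  ∫_0^2 u'(x)^2 dx = ∫_0^2 (36*x^2 + 24*x + 4) dx. Term by term:
    ∫_0^2 36*x^2 dx = 96;  ∫_0^2 24*x dx = 48;  ∫_0^2 4 dx = 8.
  Sum: 96 + 48 + 8 = 152.
Adding: ||u||_{H^1}^2 = 934/15 + 152 = 3214/15.


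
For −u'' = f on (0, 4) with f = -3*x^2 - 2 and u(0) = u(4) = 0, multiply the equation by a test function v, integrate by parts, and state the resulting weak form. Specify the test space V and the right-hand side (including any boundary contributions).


V = H^1_0(0, 4) (so v(0) = v(4) = 0); weak form: ∫_0^4 u'v' dx = ∫_0^4 (-3*x^2 - 2) v dx for all v ∈ V.

Multiply both sides by a test function v and integrate from 0 to 4:
  ∫_0^4 −u''(x) v(x) dx = ∫_0^4 f(x) v(x) dx.
Integrate the LHS by parts once:
  ∫_0^4 −u'' v dx = −[u'(x) v(x)]_0^4 + ∫_0^4 u'(x) v'(x) dx.
Thus ∫_0^4 u'(x) v'(x) dx = ∫_0^4 f(x) v(x) dx + [u'(x) v(x)]_0^4.
Choose V so that boundary terms are either known or forced to vanish.
u is Dirichlet: u(0) = u(4) = 0. Let V = H^1_0(0, 4); then v(0) = v(4) = 0, and [u' v]_0^4 = 0.
Weak formulation: find u (satisfying any essential BC) such that ∫_0^4 u'(x) v'(x) dx = ∫_0^4 f v dx for all v ∈ V.
Substituting f(x) = -3*x^2 - 2, the right-hand side is ∫_0^4 (-3*x^2 - 2) v dx.


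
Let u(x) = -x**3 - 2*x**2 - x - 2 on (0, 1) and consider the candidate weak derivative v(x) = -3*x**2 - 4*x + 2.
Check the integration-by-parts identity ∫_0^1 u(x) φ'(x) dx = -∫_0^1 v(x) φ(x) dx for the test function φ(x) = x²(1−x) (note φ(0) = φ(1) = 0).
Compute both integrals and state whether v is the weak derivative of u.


LHS = 23/60, RHS = 2/15. No, v is not the weak derivative of u.

u(x) = -x**3 - 2*x**2 - x - 2, classical derivative u'(x) = -3*x**2 - 4*x - 1.
φ(x) = x²(1−x), so φ'(x) = x*(2 - 3*x).
Note φ(0) = φ(1) = 0, so the boundary term u·φ vanishes.
LHS = ∫_0^1 u(x) φ'(x) dx = ∫_0^1 (3*x^5 + 4*x^4 - x^3 + 4*x^2 - 4*x) dx. Term by term:
  ∫_0^1 3*x^5 dx = 1/2;  ∫_0^1 4*x^4 dx = 4/5;  ∫_0^1 -x^3 dx = -1/4;
  ∫_0^1 4*x^2 dx = 4/3;  ∫_0^1 -4*x dx = -2.
Sum: 1/2 + 4/5 − 1/4 + 4/3 − 2 = 23/60.
So LHS = 23/60.
∫_0^1 v(x) φ(x) dx = ∫_0^1 (3*x^5 + x^4 - 6*x^3 + 2*x^2) dx. Term by term:
  ∫_0^1 3*x^5 dx = 1/2;  ∫_0^1 x^4 dx = 1/5;  ∫_0^1 -6*x^3 dx = -3/2;
  ∫_0^1 2*x^2 dx = 2/3.
Sum: 1/2 + 1/5 − 3/2 + 2/3 = -2/15.
So RHS = -∫_0^1 v(x) φ(x) dx = 2/15.
LHS − RHS = 1/4 ≠ 0, so the identity fails.
(For a valid weak derivative the identity must hold for EVERY test function, in particular this one. The failure shows v is NOT the weak derivative of u.)
Correct weak derivative would be u'(x) = -3*x**2 - 4*x - 1.


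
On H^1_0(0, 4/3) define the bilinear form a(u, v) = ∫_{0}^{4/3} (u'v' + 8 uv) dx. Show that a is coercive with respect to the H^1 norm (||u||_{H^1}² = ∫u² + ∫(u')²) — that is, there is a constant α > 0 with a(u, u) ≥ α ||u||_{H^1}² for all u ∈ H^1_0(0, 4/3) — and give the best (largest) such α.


α = 1

Coercivity of a(·,·) on H^1_0(0, 4/3) means a(u, u) ≥ α ||u||_{H^1}² for every u ∈ H^1_0.
The interval has length L = 4/3, and Poincaré/coercivity depend only on L. Here a(u, u) = ∫(u')² + (8)·∫u².
Here c = 8 ≥ 1, so a(u,u) = ∫(u')² + c∫u² ≥ ∫(u')² + ∫u² = ||u||_{H^1}², i.e. α = 1 works. No larger α is possible: a(u,u) ≥ α||u||_{H^1}² means (1−α)∫(u')² ≥ (α−c)∫u², and for the modes u_n = sin(nπ(x−x₀)/L) (x₀ the left endpoint) one has ∫u_n²/∫(u_n')² = (L/(nπ))² → 0, so a(u_n,u_n)/||u_n||_{H^1}² → 1. Hence the optimal constant is α = 1.
Therefore α = 1.


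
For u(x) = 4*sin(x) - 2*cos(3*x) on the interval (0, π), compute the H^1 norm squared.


||u||_{H^1(0,π)}^2 = 36*π

u'(x) = 6*sin(3*x) + 4*cos(x).
Expand u² and (u')² and integrate term by term on (0, π), using: for integers n ≥ 1, ∫_0^π sin²(nx) dx = ∫_0^π cos²(nx) dx = π/2; for n ≠ n', ∫_0^π sin(nx)sin(n'x) dx = ∫_0^π cos(nx)cos(n'x) dx = 0; and by product-to-sum, ∫_0^π sin(nx)cos(n'x) dx = ½∫_0^π [sin((n+n')x) + sin((n−n')x)] dx, which is 0 when n+n' is even and 2n/(n²−n'²) when n+n' is odd (it need not vanish on (0, π)).
  u² squared terms: (-2)²·∫cos(3x)² dx = 4·π/2 = 2*π;  (4)²·∫sin(x)² dx = 16·π/2 = 8*π.
  u² cross terms: 2·(-2)·(4)·∫cos(3x)·sin(x) dx = -16·(0) = 0.
  So ∫_0^π u² dx = 2*π + 8*π + 0 = 10*π.
  (u')² squared terms: (4)²·∫cos(x)² dx = 16·π/2 = 8*π;  (6)²·∫sin(3x)² dx = 36·π/2 = 18*π.
  (u')² cross terms: 2·(4)·(6)·∫cos(x)·sin(3x) dx = 48·(0) = 0.
  So ∫_0^π (u')² dx = 8*π + 18*π + 0 = 26*π.
||u||_{H^1}^2 = (10*π) + (26*π) = 36*π.


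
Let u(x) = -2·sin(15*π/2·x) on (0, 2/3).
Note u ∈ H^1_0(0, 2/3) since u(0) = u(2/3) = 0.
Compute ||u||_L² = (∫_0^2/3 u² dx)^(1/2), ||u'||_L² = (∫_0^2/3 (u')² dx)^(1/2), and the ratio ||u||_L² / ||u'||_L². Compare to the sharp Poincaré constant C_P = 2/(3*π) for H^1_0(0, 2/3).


||u||_L² / ||u'||_L² = 2/(15*π) < C_P = 2/(3*π).

u(x) = -2·sin(15*π/2·x), so u'(x) = -15*π*cos(15*π*x/2).
Writing u(x) = A·sin(kπx/L) with A = -2 and k = 5, use ∫_0^L sin²(kπx/L) dx = L/2 and ∫_0^L cos²(kπx/L) dx = L/2.
u² = 4·sin²(15*π/2·x) and (u')² = 225*π^2·cos²(15*π/2·x), and each of sin², cos² integrates to L/2 = 1/3 over (0, 2/3).
∫_0^2/3 u² dx = 4/3, so ||u||_L² = 2*sqrt(3)/3.
∫_0^2/3 (u')² dx = 75*π^2, so ||u'||_L² = 5*sqrt(3)*π.
Ratio ||u||_L² / ||u'||_L² = 2/(15*π).
Sharp Poincaré constant on H^1_0(0, 2/3) is C_P = L/π = 2/(3*π), achieved by sin(3*π/2·x).
This is the k = 5 harmonic; the ratio L/(kπ) is strictly less than C_P = L/π, consistent with the sharp inequality ||u||_L² ≤ C_P ||u'||_L².


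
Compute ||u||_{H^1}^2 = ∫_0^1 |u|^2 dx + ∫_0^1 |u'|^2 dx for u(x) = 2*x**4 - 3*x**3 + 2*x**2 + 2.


||u||_{H^1}^2 = 4357/630

The H^1 norm (squared) on an interval (0, L) is
  ||u||_{H^1}^2 = ∫_0^L u(x)^2 dx + ∫_0^L u'(x)^2 dx.
Compute u'(x) = 8*x**3 - 9*x**2 + 4*x.
Then u(x)^2 = 4*x**8 - 12*x**7 + 17*x**6 - 12*x**5 + 12*x**4 - 12*x**3 + 8*x**2 + 4 and u'(x)^2 = 64*x**6 - 144*x**5 + 145*x**4 - 72*x**3 + 16*x**2.
Integrate each monomial from 0 to 1 using ∫_0^1 c·x^n dx = c·1^(n+1)/(n+1):
  ∫_0^1 u(x)^2 dx = ∫_0^1 (4*x^8 - 12*x^7 + 17*x^6 - 12*x^5 + 12*x^4 - 12*x^3 + 8*x^2 + 4) dx. Term by term:
    ∫_0^1 4*x^8 dx = 4/9;  ∫_0^1 -12*x^7 dx = -3/2;  ∫_0^1 17*x^6 dx = 17/7;
    ∫_0^1 -12*x^5 dx = -2;  ∫_0^1 12*x^4 dx = 12/5;  ∫_0^1 -12*x^3 dx = -3;
    ∫_0^1 8*x^2 dx = 8/3;  ∫_0^1 4 dx = 4.
  Sum: 4/9 − 3/2 + 17/7 − 2 + 12/5 − 3 + 8/3 + 4 = 3427/630.
  ∫_0^1 u'(x)^2 dx = ∫_0^1 (64*x^6 - 144*x^5 + 145*x^4 - 72*x^3 + 16*x^2) dx. Term by term:
    ∫_0^1 64*x^6 dx = 64/7;  ∫_0^1 -144*x^5 dx = -24;  ∫_0^1 145*x^4 dx = 29;
    ∫_0^1 -72*x^3 dx = -18;  ∫_0^1 16*x^2 dx = 16/3.
  Sum: 64/7 − 24 + 29 − 18 + 16/3 = 31/21.
Adding: ||u||_{H^1}^2 = 3427/630 + 31/21 = 4357/630.


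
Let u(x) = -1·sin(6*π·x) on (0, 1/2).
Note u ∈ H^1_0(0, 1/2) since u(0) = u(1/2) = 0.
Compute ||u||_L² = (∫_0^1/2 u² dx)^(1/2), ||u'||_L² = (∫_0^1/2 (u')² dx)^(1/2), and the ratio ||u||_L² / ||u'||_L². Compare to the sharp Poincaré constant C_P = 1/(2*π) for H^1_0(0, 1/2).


||u||_L² / ||u'||_L² = 1/(6*π) < C_P = 1/(2*π).

u(x) = -1·sin(6*π·x), so u'(x) = -6*π*cos(6*π*x).
Writing u(x) = A·sin(kπx/L) with A = -1 and k = 3, use ∫_0^L sin²(kπx/L) dx = L/2 and ∫_0^L cos²(kπx/L) dx = L/2.
u² = 1·sin²(6*π·x) and (u')² = 36*π^2·cos²(6*π·x), and each of sin², cos² integrates to L/2 = 1/4 over (0, 1/2).
∫_0^1/2 u² dx = 1/4, so ||u||_L² = 1/2.
∫_0^1/2 (u')² dx = 9*π^2, so ||u'||_L² = 3*π.
Ratio ||u||_L² / ||u'||_L² = 1/(6*π).
Sharp Poincaré constant on H^1_0(0, 1/2) is C_P = L/π = 1/(2*π), achieved by sin(2*π·x).
This is the k = 3 harmonic; the ratio L/(kπ) is strictly less than C_P = L/π, consistent with the sharp inequality ||u||_L² ≤ C_P ||u'||_L².


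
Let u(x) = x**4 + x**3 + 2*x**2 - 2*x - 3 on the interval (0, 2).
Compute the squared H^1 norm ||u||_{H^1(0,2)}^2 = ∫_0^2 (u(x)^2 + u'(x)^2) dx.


||u||_{H^1}^2 = 8714/9

The H^1 norm (squared) on an interval (0, L) is
  ||u||_{H^1}^2 = ∫_0^L u(x)^2 dx + ∫_0^L u'(x)^2 dx.
Compute u'(x) = 4*x**3 + 3*x**2 + 4*x - 2.
Then u(x)^2 = x**8 + 2*x**7 + 5*x**6 - 6*x**4 - 14*x**3 - 8*x**2 + 12*x + 9 and u'(x)^2 = 16*x**6 + 24*x**5 + 41*x**4 + 8*x**3 + 4*x**2 - 16*x + 4.
Integrate each monomial from 0 to 2 using ∫_0^2 c·x^n dx = c·2^(n+1)/(n+1):
  ∫_0^2 u(x)^2 dx = ∫_0^2 (x^8 + 2*x^7 + 5*x^6 - 6*x^4 - 14*x^3 - 8*x^2 + 12*x + 9) dx. Term by term:
    ∫_0^2 x^8 dx = 512/9;  ∫_0^2 2*x^7 dx = 64;  ∫_0^2 5*x^6 dx = 640/7;
    ∫_0^2 -6*x^4 dx = -192/5;  ∫_0^2 -14*x^3 dx = -56;  ∫_0^2 -8*x^2 dx = -64/3;
    ∫_0^2 12*x dx = 24;  ∫_0^2 9 dx = 18.
  Sum: 512/9 + 64 + 640/7 − 192/5 − 56 − 64/3 + 24 + 18 = 43654/315.
  ∫_0^2 u'(x)^2 dx = ∫_0^2 (16*x^6 + 24*x^5 + 41*x^4 + 8*x^3 + 4*x^2 - 16*x + 4) dx. Term by term:
    ∫_0^2 16*x^6 dx = 2048/7;  ∫_0^2 24*x^5 dx = 256;  ∫_0^2 41*x^4 dx = 1312/5;
    ∫_0^2 8*x^3 dx = 32;  ∫_0^2 4*x^2 dx = 32/3;  ∫_0^2 -16*x dx = -32;
    ∫_0^2 4 dx = 8.
  Sum: 2048/7 + 256 + 1312/5 + 32 + 32/3 − 32 + 8 = 87112/105.
Adding: ||u||_{H^1}^2 = 43654/315 + 87112/105 = 8714/9.


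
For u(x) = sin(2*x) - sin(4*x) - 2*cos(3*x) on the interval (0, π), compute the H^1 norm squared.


||u||_{H^1(0,π)}^2 = 544/7 + 31*π

u'(x) = 6*sin(3*x) + 2*cos(2*x) - 4*cos(4*x).
Expand u² and (u')² and integrate term by term on (0, π), using: for integers n ≥ 1, ∫_0^π sin²(nx) dx = ∫_0^π cos²(nx) dx = π/2; for n ≠ n', ∫_0^π sin(nx)sin(n'x) dx = ∫_0^π cos(nx)cos(n'x) dx = 0; and by product-to-sum, ∫_0^π sin(nx)cos(n'x) dx = ½∫_0^π [sin((n+n')x) + sin((n−n')x)] dx, which is 0 when n+n' is even and 2n/(n²−n'²) when n+n' is odd (it need not vanish on (0, π)).
  u² squared terms: (-1)²·∫sin(4x)² dx = 1·π/2 = π/2;  (-2)²·∫cos(3x)² dx = 4·π/2 = 2*π;  (1)²·∫sin(2x)² dx = 1·π/2 = π/2.
  u² cross terms: 2·(-1)·(-2)·∫sin(4x)·cos(3x) dx = 4·(8/7) = 32/7;  2·(-1)·(1)·∫sin(4x)·sin(2x) dx = -2·(0) = 0;  2·(-2)·(1)·∫cos(3x)·sin(2x) dx = -4·(-4/5) = 16/5.
  So ∫_0^π u² dx = π/2 + 2*π + π/2 + 32/7 + 0 + 16/5 = 272/35 + 3*π.
  (u')² squared terms: (-4)²·∫cos(4x)² dx = 16·π/2 = 8*π;  (2)²·∫cos(2x)² dx = 4·π/2 = 2*π;  (6)²·∫sin(3x)² dx = 36·π/2 = 18*π.
  (u')² cross terms: 2·(-4)·(2)·∫cos(4x)·cos(2x) dx = -16·(0) = 0;  2·(-4)·(6)·∫cos(4x)·sin(3x) dx = -48·(-6/7) = 288/7;  2·(2)·(6)·∫cos(2x)·sin(3x) dx = 24·(6/5) = 144/5.
  So ∫_0^π (u')² dx = 8*π + 2*π + 18*π + 0 + 288/7 + 144/5 = 2448/35 + 28*π.
||u||_{H^1}^2 = (272/35 + 3*π) + (2448/35 + 28*π) = 544/7 + 31*π.


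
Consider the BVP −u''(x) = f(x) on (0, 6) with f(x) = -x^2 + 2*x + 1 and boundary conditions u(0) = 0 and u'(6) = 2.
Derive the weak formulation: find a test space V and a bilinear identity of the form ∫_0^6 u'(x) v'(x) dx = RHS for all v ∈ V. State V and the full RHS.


V = {v ∈ H^1(0, 6) : v(0) = 0} (test functions vanish at x = 0 where u is specified); weak form: ∫_0^6 u'v' dx = ∫_0^6 (-x^2 + 2*x + 1) v dx + 2·v(6) for all v ∈ V.

Multiply both sides by a test function v and integrate from 0 to 6:
  ∫_0^6 −u''(x) v(x) dx = ∫_0^6 f(x) v(x) dx.
Integrate the LHS by parts once:
  ∫_0^6 −u'' v dx = −[u'(x) v(x)]_0^6 + ∫_0^6 u'(x) v'(x) dx.
Thus ∫_0^6 u'(x) v'(x) dx = ∫_0^6 f(x) v(x) dx + [u'(x) v(x)]_0^6.
Choose V so that boundary terms are either known or forced to vanish.
Mixed BC: u(0) = 0 (Dirichlet) and u'(6) = 2 (Neumann). Define V = {v ∈ H^1(0, 6) : v(0) = 0}. Then [u' v]_0^6 = u'(6)·v(6) − u'(0)·0 = 2·v(6).
Weak formulation: find u (satisfying any essential BC) such that ∫_0^6 u'(x) v'(x) dx = ∫_0^6 f v dx + 2·v(6) for all v ∈ V (Dirichlet at 0 absorbed into V; Neumann datum at x = 6 contributes the boundary term).
Substituting f(x) = -x^2 + 2*x + 1, the right-hand side is ∫_0^6 (-x^2 + 2*x + 1) v dx + 2·v(6).


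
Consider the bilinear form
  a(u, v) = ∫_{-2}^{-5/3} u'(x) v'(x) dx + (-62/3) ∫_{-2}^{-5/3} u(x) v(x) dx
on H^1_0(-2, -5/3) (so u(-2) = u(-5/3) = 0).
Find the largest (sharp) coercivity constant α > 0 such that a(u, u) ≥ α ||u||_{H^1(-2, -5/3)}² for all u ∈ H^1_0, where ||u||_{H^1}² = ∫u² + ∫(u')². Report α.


α = (-62 + 27*π^2)/(3*(1 + 9*π^2))

Coercivity of a(·,·) on H^1_0(-2, -5/3) means a(u, u) ≥ α ||u||_{H^1}² for every u ∈ H^1_0.
The interval has length L = 1/3, and Poincaré/coercivity depend only on L. Here a(u, u) = ∫(u')² + (-62/3)·∫u².
Here c = -62/3 < 0 with |c| < (π/L)² = 9*π^2, so coercivity still holds. The condition a(u,u) ≥ α||u||_{H^1}² reads (1−α)∫(u')² ≥ (α−c)∫u². Any admissible α is ≤ 1 (rapidly oscillating u have ∫u²/∫(u')² → 0), and α = 1 would force 0 ≥ (1−c)∫u², impossible since c < 1; so 1−α > 0. By the sharp Poincaré inequality on H^1_0 of an interval of length L, ∫(u')² ≥ (π/L)²∫u² with equality for the first sine mode sin(π(x−x₀)/L) (x₀ the left endpoint), so the inequality holds for all u iff (1−α)(π/L)² ≥ α − c, i.e. α ≤ ((π/L)² + c)/((π/L)² + 1) = (1 + c(L/π)²)/(1 + (L/π)²). (Direct route, valid since c ≤ 0: Poincaré gives c∫u² ≥ c(L/π)²∫(u')², so a(u,u) ≥ (1 + c(L/π)²)∫(u')², while ||u||_{H^1}² ≤ (1 + (L/π)²)∫(u')²; dividing yields the same α.) With (π/L)² = 9*π^2 and c = -62/3, the largest admissible constant is α = ((π/L)² + c)/((π/L)² + 1).
Simplifying, α = (-62 + 27*π^2)/(3*(1 + 9*π^2)).


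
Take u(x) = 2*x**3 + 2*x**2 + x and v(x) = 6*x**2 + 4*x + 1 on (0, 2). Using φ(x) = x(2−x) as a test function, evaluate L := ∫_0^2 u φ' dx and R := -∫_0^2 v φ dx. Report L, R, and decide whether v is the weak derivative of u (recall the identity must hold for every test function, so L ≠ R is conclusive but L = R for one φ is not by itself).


LHS = -244/15, RHS = -244/15. Yes, v = u' weakly.

u(x) = 2*x**3 + 2*x**2 + x, classical derivative u'(x) = 6*x**2 + 4*x + 1.
φ(x) = x(2−x), so φ'(x) = 2 - 2*x.
Note φ(0) = φ(2) = 0, so the boundary term u·φ vanishes.
LHS = ∫_0^2 u(x) φ'(x) dx = ∫_0^2 (-4*x^4 + 2*x^2 + 2*x) dx. Term by term:
  ∫_0^2 -4*x^4 dx = -128/5;  ∫_0^2 2*x^2 dx = 16/3;  ∫_0^2 2*x dx = 4.
Sum: -128/5 + 16/3 + 4 = -244/15.
So LHS = -244/15.
∫_0^2 v(x) φ(x) dx = ∫_0^2 (-6*x^4 + 8*x^3 + 7*x^2 + 2*x) dx. Term by term:
  ∫_0^2 -6*x^4 dx = -192/5;  ∫_0^2 8*x^3 dx = 32;  ∫_0^2 7*x^2 dx = 56/3;
  ∫_0^2 2*x dx = 4.
Sum: -192/5 + 32 + 56/3 + 4 = 244/15.
So RHS = -∫_0^2 v(x) φ(x) dx = -244/15.
LHS = RHS, so the identity holds for this test φ.
Moreover u is smooth here and v(x) = u'(x) = 6*x**2 + 4*x + 1 pointwise, so the identity holds for every test function. Hence v is the weak derivative of u.


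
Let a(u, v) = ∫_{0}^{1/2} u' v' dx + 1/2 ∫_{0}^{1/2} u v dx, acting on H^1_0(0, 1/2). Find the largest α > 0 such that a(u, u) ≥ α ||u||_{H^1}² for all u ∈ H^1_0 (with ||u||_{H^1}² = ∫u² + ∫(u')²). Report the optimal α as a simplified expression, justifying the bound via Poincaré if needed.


α = (1 + 8*π^2)/(2*(1 + 4*π^2))

Coercivity of a(·,·) on H^1_0(0, 1/2) means a(u, u) ≥ α ||u||_{H^1}² for every u ∈ H^1_0.
The interval has length L = 1/2, and Poincaré/coercivity depend only on L. Here a(u, u) = ∫(u')² + (1/2)·∫u².
Here 0 < c = 1/2 < 1. The condition a(u,u) ≥ α||u||_{H^1}² reads (1−α)∫(u')² ≥ (α−c)∫u². Any admissible α is ≤ 1 (rapidly oscillating u have ∫u²/∫(u')² → 0), and α = 1 would force 0 ≥ (1−c)∫u², impossible since c < 1; so 1−α > 0. By the sharp Poincaré inequality on H^1_0 of an interval of length L, ∫(u')² ≥ (π/L)²∫u² with equality for the first sine mode sin(π(x−x₀)/L) (x₀ the left endpoint), so the inequality holds for all u iff (1−α)(π/L)² ≥ α − c, i.e. α ≤ ((π/L)² + c)/((π/L)² + 1) = (1 + c(L/π)²)/(1 + (L/π)²). With (π/L)² = 4*π^2 and c = 1/2, the largest admissible constant is α = ((π/L)² + c)/((π/L)² + 1).
Simplifying, α = (1 + 8*π^2)/(2*(1 + 4*π^2)).


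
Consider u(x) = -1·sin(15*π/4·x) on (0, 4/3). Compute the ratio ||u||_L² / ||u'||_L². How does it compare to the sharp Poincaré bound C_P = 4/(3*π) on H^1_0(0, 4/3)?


||u||_L² / ||u'||_L² = 4/(15*π) < C_P = 4/(3*π).

u(x) = -1·sin(15*π/4·x), so u'(x) = -15*π*cos(15*π*x/4)/4.
Writing u(x) = A·sin(kπx/L) with A = -1 and k = 5, use ∫_0^L sin²(kπx/L) dx = L/2 and ∫_0^L cos²(kπx/L) dx = L/2.
u² = 1·sin²(15*π/4·x) and (u')² = 225*π^2/16·cos²(15*π/4·x), and each of sin², cos² integrates to L/2 = 2/3 over (0, 4/3).
∫_0^4/3 u² dx = 2/3, so ||u||_L² = sqrt(6)/3.
∫_0^4/3 (u')² dx = 75*π^2/8, so ||u'||_L² = 5*sqrt(6)*π/4.
Ratio ||u||_L² / ||u'||_L² = 4/(15*π).
Sharp Poincaré constant on H^1_0(0, 4/3) is C_P = L/π = 4/(3*π), achieved by sin(3*π/4·x).
This is the k = 5 harmonic; the ratio L/(kπ) is strictly less than C_P = L/π, consistent with the sharp inequality ||u||_L² ≤ C_P ||u'||_L².


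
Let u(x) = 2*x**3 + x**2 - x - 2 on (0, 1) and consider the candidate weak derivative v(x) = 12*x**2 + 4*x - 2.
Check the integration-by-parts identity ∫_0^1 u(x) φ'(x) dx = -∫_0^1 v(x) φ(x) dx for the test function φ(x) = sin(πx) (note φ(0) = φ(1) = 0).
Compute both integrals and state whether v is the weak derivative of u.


LHS = -6/π + 24/π^3, RHS = -12/π + 48/π^3. No, v is not the weak derivative of u.

u(x) = 2*x**3 + x**2 - x - 2, classical derivative u'(x) = 6*x**2 + 2*x - 1.
φ(x) = sin(πx), so φ'(x) = π*cos(π*x).
Note φ(0) = φ(1) = 0, so the boundary term u·φ vanishes.
LHS = ∫_0^1 u(x) φ'(x) dx = ∫_0^1 (2*π*x^3*cos(π*x) + π*x^2*cos(π*x) - π*x*cos(π*x) - 2*π*cos(π*x)) dx. Term by term:
  ∫_0^1 -2*π*cos(π*x) dx = 0;  ∫_0^1 π*x^2*cos(π*x) dx = -2/π;  ∫_0^1 -π*x*cos(π*x) dx = 2/π;
  ∫_0^1 2*π*x^3*cos(π*x) dx = -6/π + 24/π^3.
Sum: 0 − 2/π + 2/π + -6/π + 24/π^3 = -6/π + 24/π^3.
So LHS = -6/π + 24/π^3.
∫_0^1 v(x) φ(x) dx = ∫_0^1 (12*x^2*sin(π*x) + 4*x*sin(π*x) - 2*sin(π*x)) dx. Term by term:
  ∫_0^1 -2*sin(π*x) dx = -4/π;  ∫_0^1 4*x*sin(π*x) dx = 4/π;  ∫_0^1 12*x^2*sin(π*x) dx = -48/π^3 + 12/π.
Sum: -4/π + 4/π + -48/π^3 + 12/π = -48/π^3 + 12/π.
So RHS = -∫_0^1 v(x) φ(x) dx = -12/π + 48/π^3.
LHS − RHS = -24/π^3 + 6/π ≠ 0, so the identity fails.
(For a valid weak derivative the identity must hold for EVERY test function, in particular this one. The failure shows v is NOT the weak derivative of u.)
Correct weak derivative would be u'(x) = 6*x**2 + 2*x - 1.


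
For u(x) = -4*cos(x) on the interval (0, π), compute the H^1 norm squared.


||u||_{H^1(0,π)}^2 = 16*π

u'(x) = 4*sin(x).
Expand u² and (u')² and integrate term by term on (0, π), using: for integers n ≥ 1, ∫_0^π sin²(nx) dx = ∫_0^π cos²(nx) dx = π/2; for n ≠ n', ∫_0^π sin(nx)sin(n'x) dx = ∫_0^π cos(nx)cos(n'x) dx = 0; and by product-to-sum, ∫_0^π sin(nx)cos(n'x) dx = ½∫_0^π [sin((n+n')x) + sin((n−n')x)] dx, which is 0 when n+n' is even and 2n/(n²−n'²) when n+n' is odd (it need not vanish on (0, π)).
  u² squared terms: (-4)²·∫cos(x)² dx = 16·π/2 = 8*π.
  So ∫_0^π u² dx = 8*π.
  (u')² squared terms: (4)²·∫sin(x)² dx = 16·π/2 = 8*π.
  So ∫_0^π (u')² dx = 8*π.
||u||_{H^1}^2 = (8*π) + (8*π) = 16*π.


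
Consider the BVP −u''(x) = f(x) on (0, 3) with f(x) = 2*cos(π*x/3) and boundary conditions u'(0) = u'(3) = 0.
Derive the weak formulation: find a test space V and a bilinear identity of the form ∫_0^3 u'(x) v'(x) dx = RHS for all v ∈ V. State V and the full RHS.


V = H^1(0, 3) (no boundary constraint on v; u is determined up to an additive constant); weak form: ∫_0^3 u'v' dx = ∫_0^3 (2*cos(π*x/3)) v dx for all v ∈ V.

Multiply both sides by a test function v and integrate from 0 to 3:
  ∫_0^3 −u''(x) v(x) dx = ∫_0^3 f(x) v(x) dx.
Integrate the LHS by parts once:
  ∫_0^3 −u'' v dx = −[u'(x) v(x)]_0^3 + ∫_0^3 u'(x) v'(x) dx.
Thus ∫_0^3 u'(x) v'(x) dx = ∫_0^3 f(x) v(x) dx + [u'(x) v(x)]_0^3.
Choose V so that boundary terms are either known or forced to vanish.
u has homogeneous Neumann: u'(0) = u'(3) = 0. So [u' v]_0^3 = 0·v(3) − 0·v(0) = 0 for any v; take V = H^1(0, 3).
Weak formulation: find u (satisfying any essential BC) such that ∫_0^3 u'(x) v'(x) dx = ∫_0^3 f v dx for all v ∈ V (homogeneous Neumann, so boundary terms vanish).
Substituting f(x) = 2*cos(π*x/3), the right-hand side is ∫_0^3 (2*cos(π*x/3)) v dx.
Compatibility check (pure Neumann): taking v ≡ 1 ∈ V gives 0 = ∫_0^3 f dx + (0) − (0), i.e. ∫_0^3 f dx must equal u'(0) − u'(3) = 0. Indeed ∫_0^3 (2*cos(π*x/3)) dx = 0, so the data are compatible. The solution is then unique only up to an additive constant (fix it e.g. by requiring ∫_0^3 u dx = 0).


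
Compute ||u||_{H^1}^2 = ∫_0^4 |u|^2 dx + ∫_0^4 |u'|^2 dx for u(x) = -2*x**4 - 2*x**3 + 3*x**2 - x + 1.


||u||_{H^1}^2 = 16181624/45

The H^1 norm (squared) on an interval (0, L) is
  ||u||_{H^1}^2 = ∫_0^L u(x)^2 dx + ∫_0^L u'(x)^2 dx.
Compute u'(x) = -8*x**3 - 6*x**2 + 6*x - 1.
Then u(x)^2 = 4*x**8 + 8*x**7 - 8*x**6 - 8*x**5 + 9*x**4 - 10*x**3 + 7*x**2 - 2*x + 1 and u'(x)^2 = 64*x**6 + 96*x**5 - 60*x**4 - 56*x**3 + 48*x**2 - 12*x + 1.
Integrate each monomial from 0 to 4 using ∫_0^4 c·x^n dx = c·4^(n+1)/(n+1):
  ∫_0^4 u(x)^2 dx = ∫_0^4 (4*x^8 + 8*x^7 - 8*x^6 - 8*x^5 + 9*x^4 - 10*x^3 + 7*x^2 - 2*x + 1) dx. Term by term:
    ∫_0^4 4*x^8 dx = 1048576/9;  ∫_0^4 8*x^7 dx = 65536;  ∫_0^4 -8*x^6 dx = -131072/7;
    ∫_0^4 -8*x^5 dx = -16384/3;  ∫_0^4 9*x^4 dx = 9216/5;  ∫_0^4 -10*x^3 dx = -640;
    ∫_0^4 7*x^2 dx = 448/3;  ∫_0^4 -2*x dx = -16;  ∫_0^4 1 dx = 4.
  Sum: 1048576/9 + 65536 − 131072/7 − 16384/3 + 9216/5 − 640 + 448/3 − 16 + 4 = 50147708/315.
  ∫_0^4 u'(x)^2 dx = ∫_0^4 (64*x^6 + 96*x^5 - 60*x^4 - 56*x^3 + 48*x^2 - 12*x + 1) dx. Term by term:
    ∫_0^4 64*x^6 dx = 1048576/7;  ∫_0^4 96*x^5 dx = 65536;  ∫_0^4 -60*x^4 dx = -12288;
    ∫_0^4 -56*x^3 dx = -3584;  ∫_0^4 48*x^2 dx = 1024;  ∫_0^4 -12*x dx = -96;
    ∫_0^4 1 dx = 4.
  Sum: 1048576/7 + 65536 − 12288 − 3584 + 1024 − 96 + 4 = 1402748/7.
Adding: ||u||_{H^1}^2 = 50147708/315 + 1402748/7 = 16181624/45.


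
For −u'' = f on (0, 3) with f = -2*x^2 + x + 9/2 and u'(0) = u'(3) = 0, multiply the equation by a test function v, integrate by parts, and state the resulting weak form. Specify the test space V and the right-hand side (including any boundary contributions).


V = H^1(0, 3) (no boundary constraint on v; u is determined up to an additive constant); weak form: ∫_0^3 u'v' dx = ∫_0^3 (-2*x^2 + x + 9/2) v dx for all v ∈ V.

Multiply both sides by a test function v and integrate from 0 to 3:
  ∫_0^3 −u''(x) v(x) dx = ∫_0^3 f(x) v(x) dx.
Integrate the LHS by parts once:
  ∫_0^3 −u'' v dx = −[u'(x) v(x)]_0^3 + ∫_0^3 u'(x) v'(x) dx.
Thus ∫_0^3 u'(x) v'(x) dx = ∫_0^3 f(x) v(x) dx + [u'(x) v(x)]_0^3.
Choose V so that boundary terms are either known or forced to vanish.
u has homogeneous Neumann: u'(0) = u'(3) = 0. So [u' v]_0^3 = 0·v(3) − 0·v(0) = 0 for any v; take V = H^1(0, 3).
Weak formulation: find u (satisfying any essential BC) such that ∫_0^3 u'(x) v'(x) dx = ∫_0^3 f v dx for all v ∈ V (homogeneous Neumann, so boundary terms vanish).
Substituting f(x) = -2*x^2 + x + 9/2, the right-hand side is ∫_0^3 (-2*x^2 + x + 9/2) v dx.
Compatibility check (pure Neumann): taking v ≡ 1 ∈ V gives 0 = ∫_0^3 f dx + (0) − (0), i.e. ∫_0^3 f dx must equal u'(0) − u'(3) = 0. Indeed ∫_0^3 (-2*x^2 + x + 9/2) dx = 0, so the data are compatible. The solution is then unique only up to an additive constant (fix it e.g. by requiring ∫_0^3 u dx = 0).


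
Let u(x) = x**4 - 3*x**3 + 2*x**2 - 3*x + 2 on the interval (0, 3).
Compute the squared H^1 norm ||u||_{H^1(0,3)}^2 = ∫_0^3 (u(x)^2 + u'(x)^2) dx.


||u||_{H^1}^2 = 52791/140

The H^1 norm (squared) on an interval (0, L) is
  ||u||_{H^1}^2 = ∫_0^L u(x)^2 dx + ∫_0^L u'(x)^2 dx.
Compute u'(x) = 4*x**3 - 9*x**2 + 4*x - 3.
Then u(x)^2 = x**8 - 6*x**7 + 13*x**6 - 18*x**5 + 26*x**4 - 24*x**3 + 17*x**2 - 12*x + 4 and u'(x)^2 = 16*x**6 - 72*x**5 + 113*x**4 - 96*x**3 + 70*x**2 - 24*x + 9.
Integrate each monomial from 0 to 3 using ∫_0^3 c·x^n dx = c·3^(n+1)/(n+1):
  ∫_0^3 u(x)^2 dx = ∫_0^3 (x^8 - 6*x^7 + 13*x^6 - 18*x^5 + 26*x^4 - 24*x^3 + 17*x^2 - 12*x + 4) dx. Term by term:
    ∫_0^3 x^8 dx = 2187;  ∫_0^3 -6*x^7 dx = -19683/4;  ∫_0^3 13*x^6 dx = 28431/7;
    ∫_0^3 -18*x^5 dx = -2187;  ∫_0^3 26*x^4 dx = 6318/5;  ∫_0^3 -24*x^3 dx = -486;
    ∫_0^3 17*x^2 dx = 153;  ∫_0^3 -12*x dx = -54;  ∫_0^3 4 dx = 12.
  Sum: 2187 − 19683/4 + 28431/7 − 2187 + 6318/5 − 486 + 153 − 54 + 12 = 4119/140.
  ∫_0^3 u'(x)^2 dx = ∫_0^3 (16*x^6 - 72*x^5 + 113*x^4 - 96*x^3 + 70*x^2 - 24*x + 9) dx. Term by term:
    ∫_0^3 16*x^6 dx = 34992/7;  ∫_0^3 -72*x^5 dx = -8748;  ∫_0^3 113*x^4 dx = 27459/5;
    ∫_0^3 -96*x^3 dx = -1944;  ∫_0^3 70*x^2 dx = 630;  ∫_0^3 -24*x dx = -108;
    ∫_0^3 9 dx = 27.
  Sum: 34992/7 − 8748 + 27459/5 − 1944 + 630 − 108 + 27 = 12168/35.
Adding: ||u||_{H^1}^2 = 4119/140 + 12168/35 = 52791/140.


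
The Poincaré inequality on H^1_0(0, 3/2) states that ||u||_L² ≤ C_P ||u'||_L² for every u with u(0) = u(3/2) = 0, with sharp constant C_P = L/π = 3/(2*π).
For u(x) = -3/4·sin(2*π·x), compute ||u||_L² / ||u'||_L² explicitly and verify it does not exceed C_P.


||u||_L² / ||u'||_L² = 1/(2*π) < C_P = 3/(2*π).

u(x) = -3/4·sin(2*π·x), so u'(x) = -3*π*cos(2*π*x)/2.
Writing u(x) = A·sin(kπx/L) with A = -3/4 and k = 3, use ∫_0^L sin²(kπx/L) dx = L/2 and ∫_0^L cos²(kπx/L) dx = L/2.
u² = 9/16·sin²(2*π·x) and (u')² = 9*π^2/4·cos²(2*π·x), and each of sin², cos² integrates to L/2 = 3/4 over (0, 3/2).
∫_0^3/2 u² dx = 27/64, so ||u||_L² = 3*sqrt(3)/8.
∫_0^3/2 (u')² dx = 27*π^2/16, so ||u'||_L² = 3*sqrt(3)*π/4.
Ratio ||u||_L² / ||u'||_L² = 1/(2*π).
Sharp Poincaré constant on H^1_0(0, 3/2) is C_P = L/π = 3/(2*π), achieved by sin(2*π/3·x).
This is the k = 3 harmonic; the ratio L/(kπ) is strictly less than C_P = L/π, consistent with the sharp inequality ||u||_L² ≤ C_P ||u'||_L².


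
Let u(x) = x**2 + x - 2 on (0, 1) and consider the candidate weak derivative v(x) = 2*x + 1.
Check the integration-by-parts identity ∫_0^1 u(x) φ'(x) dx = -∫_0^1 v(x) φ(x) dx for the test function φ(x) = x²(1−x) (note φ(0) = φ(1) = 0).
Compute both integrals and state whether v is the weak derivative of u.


LHS = -11/60, RHS = -11/60. Yes, v = u' weakly.

u(x) = x**2 + x - 2, classical derivative u'(x) = 2*x + 1.
φ(x) = x²(1−x), so φ'(x) = x*(2 - 3*x).
Note φ(0) = φ(1) = 0, so the boundary term u·φ vanishes.
LHS = ∫_0^1 u(x) φ'(x) dx = ∫_0^1 (-3*x^4 - x^3 + 8*x^2 - 4*x) dx. Term by term:
  ∫_0^1 -3*x^4 dx = -3/5;  ∫_0^1 -x^3 dx = -1/4;  ∫_0^1 8*x^2 dx = 8/3;
  ∫_0^1 -4*x dx = -2.
Sum: -3/5 − 1/4 + 8/3 − 2 = -11/60.
So LHS = -11/60.
∫_0^1 v(x) φ(x) dx = ∫_0^1 (-2*x^4 + x^3 + x^2) dx. Term by term:
  ∫_0^1 -2*x^4 dx = -2/5;  ∫_0^1 x^3 dx = 1/4;  ∫_0^1 x^2 dx = 1/3.
Sum: -2/5 + 1/4 + 1/3 = 11/60.
So RHS = -∫_0^1 v(x) φ(x) dx = -11/60.
LHS = RHS, so the identity holds for this test φ.
Moreover u is smooth here and v(x) = u'(x) = 2*x + 1 pointwise, so the identity holds for every test function. Hence v is the weak derivative of u.


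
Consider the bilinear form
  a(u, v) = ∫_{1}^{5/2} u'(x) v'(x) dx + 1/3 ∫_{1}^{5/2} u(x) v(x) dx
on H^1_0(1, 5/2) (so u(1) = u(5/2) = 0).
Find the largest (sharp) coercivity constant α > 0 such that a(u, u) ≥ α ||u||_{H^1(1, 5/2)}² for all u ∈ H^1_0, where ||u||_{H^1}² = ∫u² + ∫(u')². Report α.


α = (3 + 4*π^2)/(9 + 4*π^2)

Coercivity of a(·,·) on H^1_0(1, 5/2) means a(u, u) ≥ α ||u||_{H^1}² for every u ∈ H^1_0.
The interval has length L = 3/2, and Poincaré/coercivity depend only on L. Here a(u, u) = ∫(u')² + (1/3)·∫u².
Here 0 < c = 1/3 < 1. The condition a(u,u) ≥ α||u||_{H^1}² reads (1−α)∫(u')² ≥ (α−c)∫u². Any admissible α is ≤ 1 (rapidly oscillating u have ∫u²/∫(u')² → 0), and α = 1 would force 0 ≥ (1−c)∫u², impossible since c < 1; so 1−α > 0. By the sharp Poincaré inequality on H^1_0 of an interval of length L, ∫(u')² ≥ (π/L)²∫u² with equality for the first sine mode sin(π(x−x₀)/L) (x₀ the left endpoint), so the inequality holds for all u iff (1−α)(π/L)² ≥ α − c, i.e. α ≤ ((π/L)² + c)/((π/L)² + 1) = (1 + c(L/π)²)/(1 + (L/π)²). With (π/L)² = 4*π^2/9 and c = 1/3, the largest admissible constant is α = ((π/L)² + c)/((π/L)² + 1).
Simplifying, α = (3 + 4*π^2)/(9 + 4*π^2).


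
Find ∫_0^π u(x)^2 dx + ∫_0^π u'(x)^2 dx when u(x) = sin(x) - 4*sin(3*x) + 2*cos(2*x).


||u||_{H^1(0,π)}^2 = -328/3 + 91*π

u'(x) = -4*sin(2*x) + cos(x) - 12*cos(3*x).
Expand u² and (u')² and integrate term by term on (0, π), using: for integers n ≥ 1, ∫_0^π sin²(nx) dx = ∫_0^π cos²(nx) dx = π/2; for n ≠ n', ∫_0^π sin(nx)sin(n'x) dx = ∫_0^π cos(nx)cos(n'x) dx = 0; and by product-to-sum, ∫_0^π sin(nx)cos(n'x) dx = ½∫_0^π [sin((n+n')x) + sin((n−n')x)] dx, which is 0 when n+n' is even and 2n/(n²−n'²) when n+n' is odd (it need not vanish on (0, π)).
  u² squared terms: (-4)²·∫sin(3x)² dx = 16·π/2 = 8*π;  (2)²·∫cos(2x)² dx = 4·π/2 = 2*π;  (1)²·∫sin(x)² dx = 1·π/2 = π/2.
  u² cross terms: 2·(-4)·(2)·∫sin(3x)·cos(2x) dx = -16·(6/5) = -96/5;  2·(-4)·(1)·∫sin(3x)·sin(x) dx = -8·(0) = 0;  2·(2)·(1)·∫cos(2x)·sin(x) dx = 4·(-2/3) = -8/3.
  So ∫_0^π u² dx = 8*π + 2*π + π/2 − 96/5 + 0 − 8/3 = -328/15 + 21*π/2.
  (u')² squared terms: (-12)²·∫cos(3x)² dx = 144·π/2 = 72*π;  (-4)²·∫sin(2x)² dx = 16·π/2 = 8*π;  (1)²·∫cos(x)² dx = 1·π/2 = π/2.
  (u')² cross terms: 2·(-12)·(-4)·∫cos(3x)·sin(2x) dx = 96·(-4/5) = -384/5;  2·(-12)·(1)·∫cos(3x)·cos(x) dx = -24·(0) = 0;  2·(-4)·(1)·∫sin(2x)·cos(x) dx = -8·(4/3) = -32/3.
  So ∫_0^π (u')² dx = 72*π + 8*π + π/2 − 384/5 + 0 − 32/3 = -1312/15 + 161*π/2.
||u||_{H^1}^2 = (-328/15 + 21*π/2) + (-1312/15 + 161*π/2) = -328/3 + 91*π.


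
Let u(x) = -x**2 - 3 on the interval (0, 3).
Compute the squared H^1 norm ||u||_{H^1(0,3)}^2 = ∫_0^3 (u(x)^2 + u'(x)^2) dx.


||u||_{H^1}^2 = 828/5

The H^1 norm (squared) on an interval (0, L) is
  ||u||_{H^1}^2 = ∫_0^L u(x)^2 dx + ∫_0^L u'(x)^2 dx.
Compute u'(x) = -2*x.
Then u(x)^2 = x**4 + 6*x**2 + 9 and u'(x)^2 = 4*x**2.
Integrate each monomial from 0 to 3 using ∫_0^3 c·x^n dx = c·3^(n+1)/(n+1):
  ∫_0^3 u(x)^2 dx = ∫_0^3 (x^4 + 6*x^2 + 9) dx. Term by term:
    ∫_0^3 x^4 dx = 243/5;  ∫_0^3 6*x^2 dx = 54;  ∫_0^3 9 dx = 27.
  Sum: 243/5 + 54 + 27 = 648/5.
  ∫_0^3 u'(x)^2 dx = ∫_0^3 (4*x^2) dx. Term by term:
    ∫_0^3 4*x^2 dx = 36.
Adding: ||u||_{H^1}^2 = 648/5 + 36 = 828/5.


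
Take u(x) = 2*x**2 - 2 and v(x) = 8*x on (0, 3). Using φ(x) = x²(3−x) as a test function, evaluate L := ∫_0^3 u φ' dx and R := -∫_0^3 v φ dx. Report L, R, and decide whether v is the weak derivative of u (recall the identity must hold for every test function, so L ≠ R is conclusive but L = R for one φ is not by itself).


LHS = -243/5, RHS = -486/5. No, v is not the weak derivative of u.

u(x) = 2*x**2 - 2, classical derivative u'(x) = 4*x.
φ(x) = x²(3−x), so φ'(x) = 3*x*(2 - x).
Note φ(0) = φ(3) = 0, so the boundary term u·φ vanishes.
LHS = ∫_0^3 u(x) φ'(x) dx = ∫_0^3 (-6*x^4 + 12*x^3 + 6*x^2 - 12*x) dx. Term by term:
  ∫_0^3 -6*x^4 dx = -1458/5;  ∫_0^3 12*x^3 dx = 243;  ∫_0^3 6*x^2 dx = 54;
  ∫_0^3 -12*x dx = -54.
Sum: -1458/5 + 243 + 54 − 54 = -243/5.
So LHS = -243/5.
∫_0^3 v(x) φ(x) dx = ∫_0^3 (-8*x^4 + 24*x^3) dx. Term by term:
  ∫_0^3 -8*x^4 dx = -1944/5;  ∫_0^3 24*x^3 dx = 486.
Sum: -1944/5 + 486 = 486/5.
So RHS = -∫_0^3 v(x) φ(x) dx = -486/5.
LHS − RHS = 243/5 ≠ 0, so the identity fails.
(For a valid weak derivative the identity must hold for EVERY test function, in particular this one. The failure shows v is NOT the weak derivative of u.)
Correct weak derivative would be u'(x) = 4*x.


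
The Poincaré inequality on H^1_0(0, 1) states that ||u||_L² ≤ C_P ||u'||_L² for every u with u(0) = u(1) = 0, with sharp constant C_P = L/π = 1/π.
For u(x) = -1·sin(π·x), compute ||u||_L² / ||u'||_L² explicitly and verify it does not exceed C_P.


||u||_L² / ||u'||_L² = 1/π = C_P.

u(x) = -1·sin(π·x), so u'(x) = -π*cos(π*x).
Writing u(x) = A·sin(kπx/L) with A = -1 and k = 1, use ∫_0^L sin²(kπx/L) dx = L/2 and ∫_0^L cos²(kπx/L) dx = L/2.
u² = 1·sin²(π·x) and (u')² = π^2·cos²(π·x), and each of sin², cos² integrates to L/2 = 1/2 over (0, 1).
∫_0^1 u² dx = 1/2, so ||u||_L² = sqrt(2)/2.
∫_0^1 (u')² dx = π^2/2, so ||u'||_L² = sqrt(2)*π/2.
Ratio ||u||_L² / ||u'||_L² = 1/π.
Sharp Poincaré constant on H^1_0(0, 1) is C_P = L/π = 1/π, achieved by sin(π·x).
This is the k = 1 eigenfunction (up to amplitude), so the ratio equals the sharp Poincaré constant exactly.


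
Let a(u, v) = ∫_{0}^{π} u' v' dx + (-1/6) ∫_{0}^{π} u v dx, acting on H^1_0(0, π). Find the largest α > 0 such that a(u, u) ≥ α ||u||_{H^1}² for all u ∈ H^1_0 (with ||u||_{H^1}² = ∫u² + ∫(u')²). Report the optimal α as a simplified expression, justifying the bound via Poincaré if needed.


α = 5/12

Coercivity of a(·,·) on H^1_0(0, π) means a(u, u) ≥ α ||u||_{H^1}² for every u ∈ H^1_0.
The interval has length L = π, and Poincaré/coercivity depend only on L. Here a(u, u) = ∫(u')² + (-1/6)·∫u².
Here c = -1/6 < 0 with |c| < (π/L)² = 1, so coercivity still holds. The condition a(u,u) ≥ α||u||_{H^1}² reads (1−α)∫(u')² ≥ (α−c)∫u². Any admissible α is ≤ 1 (rapidly oscillating u have ∫u²/∫(u')² → 0), and α = 1 would force 0 ≥ (1−c)∫u², impossible since c < 1; so 1−α > 0. By the sharp Poincaré inequality on H^1_0 of an interval of length L, ∫(u')² ≥ (π/L)²∫u² with equality for the first sine mode sin(π(x−x₀)/L) (x₀ the left endpoint), so the inequality holds for all u iff (1−α)(π/L)² ≥ α − c, i.e. α ≤ ((π/L)² + c)/((π/L)² + 1) = (1 + c(L/π)²)/(1 + (L/π)²). (Direct route, valid since c ≤ 0: Poincaré gives c∫u² ≥ c(L/π)²∫(u')², so a(u,u) ≥ (1 + c(L/π)²)∫(u')², while ||u||_{H^1}² ≤ (1 + (L/π)²)∫(u')²; dividing yields the same α.) With (π/L)² = 1 and c = -1/6, the largest admissible constant is α = ((π/L)² + c)/((π/L)² + 1).
Simplifying, α = 5/12.


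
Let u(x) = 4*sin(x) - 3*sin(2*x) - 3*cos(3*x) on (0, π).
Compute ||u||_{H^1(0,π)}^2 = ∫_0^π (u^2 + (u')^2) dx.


||u||_{H^1(0,π)}^2 = -144 + 167*π/2

u'(x) = 9*sin(3*x) + 4*cos(x) - 6*cos(2*x).
Expand u² and (u')² and integrate term by term on (0, π), using: for integers n ≥ 1, ∫_0^π sin²(nx) dx = ∫_0^π cos²(nx) dx = π/2; for n ≠ n', ∫_0^π sin(nx)sin(n'x) dx = ∫_0^π cos(nx)cos(n'x) dx = 0; and by product-to-sum, ∫_0^π sin(nx)cos(n'x) dx = ½∫_0^π [sin((n+n')x) + sin((n−n')x)] dx, which is 0 when n+n' is even and 2n/(n²−n'²) when n+n' is odd (it need not vanish on (0, π)).
  u² squared terms: (-3)²·∫cos(3x)² dx = 9·π/2 = 9*π/2;  (-3)²·∫sin(2x)² dx = 9·π/2 = 9*π/2;  (4)²·∫sin(x)² dx = 16·π/2 = 8*π.
  u² cross terms: 2·(-3)·(-3)·∫cos(3x)·sin(2x) dx = 18·(-4/5) = -72/5;  2·(-3)·(4)·∫cos(3x)·sin(x) dx = -24·(0) = 0;  2·(-3)·(4)·∫sin(2x)·sin(x) dx = -24·(0) = 0.
  So ∫_0^π u² dx = 9*π/2 + 9*π/2 + 8*π − 72/5 + 0 + 0 = -72/5 + 17*π.
  (u')² squared terms: (-6)²·∫cos(2x)² dx = 36·π/2 = 18*π;  (4)²·∫cos(x)² dx = 16·π/2 = 8*π;  (9)²·∫sin(3x)² dx = 81·π/2 = 81*π/2.
  (u')² cross terms: 2·(-6)·(4)·∫cos(2x)·cos(x) dx = -48·(0) = 0;  2·(-6)·(9)·∫cos(2x)·sin(3x) dx = -108·(6/5) = -648/5;  2·(4)·(9)·∫cos(x)·sin(3x) dx = 72·(0) = 0.
  So ∫_0^π (u')² dx = 18*π + 8*π + 81*π/2 + 0 − 648/5 + 0 = -648/5 + 133*π/2.
||u||_{H^1}^2 = (-72/5 + 17*π) + (-648/5 + 133*π/2) = -144 + 167*π/2.


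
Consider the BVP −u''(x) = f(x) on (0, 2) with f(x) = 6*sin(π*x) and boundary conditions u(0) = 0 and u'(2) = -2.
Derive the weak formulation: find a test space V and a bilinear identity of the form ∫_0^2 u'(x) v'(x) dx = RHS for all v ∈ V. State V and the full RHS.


V = {v ∈ H^1(0, 2) : v(0) = 0} (test functions vanish at x = 0 where u is specified); weak form: ∫_0^2 u'v' dx = ∫_0^2 (6*sin(π*x)) v dx − 2·v(2) for all v ∈ V.

Multiply both sides by a test function v and integrate from 0 to 2:
  ∫_0^2 −u''(x) v(x) dx = ∫_0^2 f(x) v(x) dx.
Integrate the LHS by parts once:
  ∫_0^2 −u'' v dx = −[u'(x) v(x)]_0^2 + ∫_0^2 u'(x) v'(x) dx.
Thus ∫_0^2 u'(x) v'(x) dx = ∫_0^2 f(x) v(x) dx + [u'(x) v(x)]_0^2.
Choose V so that boundary terms are either known or forced to vanish.
Mixed BC: u(0) = 0 (Dirichlet) and u'(2) = -2 (Neumann). Define V = {v ∈ H^1(0, 2) : v(0) = 0}. Then [u' v]_0^2 = u'(2)·v(2) − u'(0)·0 = − 2·v(2).
Weak formulation: find u (satisfying any essential BC) such that ∫_0^2 u'(x) v'(x) dx = ∫_0^2 f v dx − 2·v(2) for all v ∈ V (Dirichlet at 0 absorbed into V; Neumann datum at x = 2 contributes the boundary term).
Substituting f(x) = 6*sin(π*x), the right-hand side is ∫_0^2 (6*sin(π*x)) v dx − 2·v(2).


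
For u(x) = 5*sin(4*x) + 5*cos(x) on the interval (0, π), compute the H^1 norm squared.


||u||_{H^1(0,π)}^2 = 160/3 + 475*π/2

u'(x) = -5*sin(x) + 20*cos(4*x).
Expand u² and (u')² and integrate term by term on (0, π), using: for integers n ≥ 1, ∫_0^π sin²(nx) dx = ∫_0^π cos²(nx) dx = π/2; for n ≠ n', ∫_0^π sin(nx)sin(n'x) dx = ∫_0^π cos(nx)cos(n'x) dx = 0; and by product-to-sum, ∫_0^π sin(nx)cos(n'x) dx = ½∫_0^π [sin((n+n')x) + sin((n−n')x)] dx, which is 0 when n+n' is even and 2n/(n²−n'²) when n+n' is odd (it need not vanish on (0, π)).
  u² squared terms: (5)²·∫cos(x)² dx = 25·π/2 = 25*π/2;  (5)²·∫sin(4x)² dx = 25·π/2 = 25*π/2.
  u² cross terms: 2·(5)·(5)·∫cos(x)·sin(4x) dx = 50·(8/15) = 80/3.
  So ∫_0^π u² dx = 25*π/2 + 25*π/2 + 80/3 = 80/3 + 25*π.
  (u')² squared terms: (-5)²·∫sin(x)² dx = 25·π/2 = 25*π/2;  (20)²·∫cos(4x)² dx = 400·π/2 = 200*π.
  (u')² cross terms: 2·(-5)·(20)·∫sin(x)·cos(4x) dx = -200·(-2/15) = 80/3.
  So ∫_0^π (u')² dx = 25*π/2 + 200*π + 80/3 = 80/3 + 425*π/2.
||u||_{H^1}^2 = (80/3 + 25*π) + (80/3 + 425*π/2) = 160/3 + 475*π/2.


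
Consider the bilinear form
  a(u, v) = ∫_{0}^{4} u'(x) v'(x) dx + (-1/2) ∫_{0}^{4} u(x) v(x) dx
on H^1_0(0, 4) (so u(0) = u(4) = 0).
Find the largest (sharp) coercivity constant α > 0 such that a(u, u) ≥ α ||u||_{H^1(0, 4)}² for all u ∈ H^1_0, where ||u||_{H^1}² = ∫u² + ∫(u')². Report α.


α = (-8 + π^2)/(π^2 + 16)

Coercivity of a(·,·) on H^1_0(0, 4) means a(u, u) ≥ α ||u||_{H^1}² for every u ∈ H^1_0.
The interval has length L = 4, and Poincaré/coercivity depend only on L. Here a(u, u) = ∫(u')² + (-1/2)·∫u².
Here c = -1/2 < 0 with |c| < (π/L)² = π^2/16, so coercivity still holds. The condition a(u,u) ≥ α||u||_{H^1}² reads (1−α)∫(u')² ≥ (α−c)∫u². Any admissible α is ≤ 1 (rapidly oscillating u have ∫u²/∫(u')² → 0), and α = 1 would force 0 ≥ (1−c)∫u², impossible since c < 1; so 1−α > 0. By the sharp Poincaré inequality on H^1_0 of an interval of length L, ∫(u')² ≥ (π/L)²∫u² with equality for the first sine mode sin(π(x−x₀)/L) (x₀ the left endpoint), so the inequality holds for all u iff (1−α)(π/L)² ≥ α − c, i.e. α ≤ ((π/L)² + c)/((π/L)² + 1) = (1 + c(L/π)²)/(1 + (L/π)²). (Direct route, valid since c ≤ 0: Poincaré gives c∫u² ≥ c(L/π)²∫(u')², so a(u,u) ≥ (1 + c(L/π)²)∫(u')², while ||u||_{H^1}² ≤ (1 + (L/π)²)∫(u')²; dividing yields the same α.) With (π/L)² = π^2/16 and c = -1/2, the largest admissible constant is α = ((π/L)² + c)/((π/L)² + 1).
Simplifying, α = (-8 + π^2)/(π^2 + 16).
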